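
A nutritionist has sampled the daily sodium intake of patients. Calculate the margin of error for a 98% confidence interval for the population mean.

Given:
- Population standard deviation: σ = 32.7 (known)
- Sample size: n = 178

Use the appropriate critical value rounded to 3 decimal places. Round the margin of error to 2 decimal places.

The population standard deviation σ is known, so use the z-interval margin of error formula.

For 98% confidence, z* = 2.326 (from standard normal table)

Margin of error formula for z-interval: E = z* × σ/√n

E = 2.326 × 32.7/√178
  = 2.326 × 2.450969
  = 5.7010

Rounded to 2 decimal places:

5.70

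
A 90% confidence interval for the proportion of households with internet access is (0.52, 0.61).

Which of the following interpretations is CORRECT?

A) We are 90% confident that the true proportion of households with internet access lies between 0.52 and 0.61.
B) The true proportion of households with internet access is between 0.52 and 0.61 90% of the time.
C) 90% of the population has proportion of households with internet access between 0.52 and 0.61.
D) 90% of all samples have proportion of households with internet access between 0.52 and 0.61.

A confidence interval represents our confidence in the procedure, not a probability statement about the parameter.

Key concept: If we repeated this sampling process many times and computed a 90% CI each time, about 90% of those intervals would contain the true population parameter.

For this specific interval (0.52, 0.61):
- Midpoint (point estimate): 0.565
- Margin of error: 0.045

The correct interpretation is the one stating confidence that the true parameter lies in the interval — option A.

A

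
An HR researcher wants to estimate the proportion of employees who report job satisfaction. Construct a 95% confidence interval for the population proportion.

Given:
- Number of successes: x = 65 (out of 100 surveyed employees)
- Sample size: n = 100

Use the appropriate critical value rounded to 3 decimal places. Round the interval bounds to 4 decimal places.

Sample proportion: p̂ = 65/100 = 0.650000

Check conditions for normal approximation:
  np̂ = 65 ≥ 10 ✓
  n(1-p̂) = 35 ≥ 10 ✓

The sample is large enough, so use a z-interval (normal approximation) for the proportion.

For 95% confidence, z* = 1.96 (from standard normal table)

Standard error: SE = √(p̂(1-p̂)/n) = √(0.650000×0.350000/100) = 0.04769696

Margin of error: E = z* × SE = 1.96 × 0.04769696 = 0.093486

Z-interval: p̂ ± E = 0.650000 ± 0.093486 = (0.556514, 0.743486)

Rounded to 4 decimal places:

(0.5565, 0.7435)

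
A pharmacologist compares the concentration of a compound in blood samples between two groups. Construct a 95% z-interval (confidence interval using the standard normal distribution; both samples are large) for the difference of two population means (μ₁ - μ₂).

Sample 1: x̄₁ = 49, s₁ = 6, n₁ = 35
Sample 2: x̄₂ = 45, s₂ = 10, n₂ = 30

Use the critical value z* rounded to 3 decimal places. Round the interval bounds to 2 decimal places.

Both samples are large (n₁ = 35 ≥ 30, n₂ = 30 ≥ 30), so a z-interval for the difference of means applies.

Point estimate: x̄₁ - x̄₂ = 49 - 45 = 4

Standard error: SE = √(s₁²/n₁ + s₂²/n₂)
= √(6²/35 + 10²/30)
= √(1.028571 + 3.333333)
= 2.088517

For 95% confidence, z* = 1.96 (from standard normal table)
Margin of error: E = z* × SE = 1.96 × 2.088517 = 4.0935

Z-interval: (x̄₁ - x̄₂) ± E = 4 ± 4.0935 = (-0.0935, 8.0935)

Rounded to 2 decimal places:

(-0.09, 8.09)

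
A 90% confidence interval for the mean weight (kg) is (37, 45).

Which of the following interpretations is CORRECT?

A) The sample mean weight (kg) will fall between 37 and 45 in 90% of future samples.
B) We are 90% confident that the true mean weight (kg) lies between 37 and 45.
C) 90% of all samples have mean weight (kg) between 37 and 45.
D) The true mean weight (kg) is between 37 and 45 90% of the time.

A confidence interval represents our confidence in the procedure, not a probability statement about the parameter.

Key concept: If we repeated this sampling process many times and computed a 90% CI each time, about 90% of those intervals would contain the true population parameter.

For this specific interval (37, 45):
- Midpoint (point estimate): 41
- Margin of error: 4

The correct interpretation is the one stating confidence that the true parameter lies in the interval — option B.

B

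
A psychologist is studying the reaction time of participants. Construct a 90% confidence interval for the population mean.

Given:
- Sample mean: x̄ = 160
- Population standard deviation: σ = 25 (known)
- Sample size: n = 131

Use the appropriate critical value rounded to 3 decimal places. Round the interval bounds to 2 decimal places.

The population standard deviation σ is known, so use a z-interval (standard normal critical value).

For 90% confidence, z* = 1.645 (from standard normal table)

Standard error: SE = σ/√n = 25/√131 = 2.184260

Margin of error: E = z* × SE = 1.645 × 2.184260 = 3.5931

Z-interval: x̄ ± E = 160 ± 3.5931 = (156.4069, 163.5931)

Rounded to 2 decimal places:

(156.41, 163.59)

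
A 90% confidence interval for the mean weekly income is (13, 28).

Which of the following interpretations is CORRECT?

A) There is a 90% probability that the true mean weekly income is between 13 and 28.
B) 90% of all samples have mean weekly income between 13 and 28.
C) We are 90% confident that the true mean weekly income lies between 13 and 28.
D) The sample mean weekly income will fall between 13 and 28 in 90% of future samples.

A confidence interval represents our confidence in the procedure, not a probability statement about the parameter.

Key concept: If we repeated this sampling process many times and computed a 90% CI each time, about 90% of those intervals would contain the true population parameter.

For this specific interval (13, 28):
- Midpoint (point estimate): 20.5
- Margin of error: 7.5

The correct interpretation is the one stating confidence that the true parameter lies in the interval — option C.

C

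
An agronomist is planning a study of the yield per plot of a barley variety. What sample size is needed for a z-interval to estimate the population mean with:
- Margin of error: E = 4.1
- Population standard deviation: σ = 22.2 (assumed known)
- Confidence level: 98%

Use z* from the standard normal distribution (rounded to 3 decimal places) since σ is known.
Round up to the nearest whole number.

Using z* since population σ is known (z-interval formula).

For 98% confidence, z* = 2.326 (from standard normal table)

Sample size formula for z-interval: n = (z*σ/E)²

n = (2.326 × 22.2 / 4.1)²
  = (12.594439)²
  = 158.6199

Round up to the nearest whole number: n = 159

159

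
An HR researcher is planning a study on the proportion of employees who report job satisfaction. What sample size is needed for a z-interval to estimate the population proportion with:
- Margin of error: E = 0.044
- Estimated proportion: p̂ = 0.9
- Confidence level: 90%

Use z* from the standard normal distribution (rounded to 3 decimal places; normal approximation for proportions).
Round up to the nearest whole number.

Using z* for proportion z-interval (normal approximation).

For 90% confidence, z* = 1.645 (from standard normal table)

Sample size formula for proportion z-interval: n = z*²p̂(1-p̂)/E²

n = 1.645² × 0.9 × 0.1 / 0.044²
  = 2.706025 × 0.09 / 0.001936
  = 125.7966

Round up to the nearest whole number: n = 126

126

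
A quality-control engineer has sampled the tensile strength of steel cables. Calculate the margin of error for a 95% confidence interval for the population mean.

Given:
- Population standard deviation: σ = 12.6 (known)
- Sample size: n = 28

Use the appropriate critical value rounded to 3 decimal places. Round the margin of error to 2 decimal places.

The population standard deviation σ is known, so use the z-interval margin of error formula.

For 95% confidence, z* = 1.96 (from standard normal table)

Margin of error formula for z-interval: E = z* × σ/√n

E = 1.96 × 12.6/√28
  = 1.96 × 2.381176
  = 4.6671

Rounded to 2 decimal places:

4.67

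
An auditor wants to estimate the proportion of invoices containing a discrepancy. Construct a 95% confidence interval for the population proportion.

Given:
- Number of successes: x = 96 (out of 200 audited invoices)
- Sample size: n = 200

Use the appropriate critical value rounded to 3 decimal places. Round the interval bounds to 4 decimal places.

Sample proportion: p̂ = 96/200 = 0.480000

Check conditions for normal approximation:
  np̂ = 96 ≥ 10 ✓
  n(1-p̂) = 104 ≥ 10 ✓

The sample is large enough, so use a z-interval (normal approximation) for the proportion.

For 95% confidence, z* = 1.96 (from standard normal table)

Standard error: SE = √(p̂(1-p̂)/n) = √(0.480000×0.520000/200) = 0.03532704

Margin of error: E = z* × SE = 1.96 × 0.03532704 = 0.069241

Z-interval: p̂ ± E = 0.480000 ± 0.069241 = (0.410759, 0.549241)

Rounded to 4 decimal places:

(0.4108, 0.5492)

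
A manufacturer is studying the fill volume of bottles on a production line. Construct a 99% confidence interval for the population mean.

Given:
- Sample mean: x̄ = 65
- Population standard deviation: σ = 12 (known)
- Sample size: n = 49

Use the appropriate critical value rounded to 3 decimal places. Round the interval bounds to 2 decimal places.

The population standard deviation σ is known, so use a z-interval (standard normal critical value).

For 99% confidence, z* = 2.576 (from standard normal table)

Standard error: SE = σ/√n = 12/√49 = 1.714286

Margin of error: E = z* × SE = 2.576 × 1.714286 = 4.4160

Z-interval: x̄ ± E = 65 ± 4.4160 = (60.5840, 69.4160)

Rounded to 2 decimal places:

(60.58, 69.42)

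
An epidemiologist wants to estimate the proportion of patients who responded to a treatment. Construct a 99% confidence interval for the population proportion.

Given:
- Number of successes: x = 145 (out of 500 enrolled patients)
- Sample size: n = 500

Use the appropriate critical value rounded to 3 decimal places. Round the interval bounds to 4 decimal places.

Sample proportion: p̂ = 145/500 = 0.290000

Check conditions for normal approximation:
  np̂ = 145 ≥ 10 ✓
  n(1-p̂) = 355 ≥ 10 ✓

The sample is large enough, so use a z-interval (normal approximation) for the proportion.

For 99% confidence, z* = 2.576 (from standard normal table)

Standard error: SE = √(p̂(1-p̂)/n) = √(0.290000×0.710000/500) = 0.02029286

Margin of error: E = z* × SE = 2.576 × 0.02029286 = 0.052274

Z-interval: p̂ ± E = 0.290000 ± 0.052274 = (0.237726, 0.342274)

Rounded to 4 decimal places:

(0.2377, 0.3423)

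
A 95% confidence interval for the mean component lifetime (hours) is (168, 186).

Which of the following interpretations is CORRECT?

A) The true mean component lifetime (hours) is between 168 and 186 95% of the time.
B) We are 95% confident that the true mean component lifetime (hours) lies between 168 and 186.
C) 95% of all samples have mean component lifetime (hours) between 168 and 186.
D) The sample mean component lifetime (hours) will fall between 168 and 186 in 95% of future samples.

A confidence interval represents our confidence in the procedure, not a probability statement about the parameter.

Key concept: If we repeated this sampling process many times and computed a 95% CI each time, about 95% of those intervals would contain the true population parameter.

For this specific interval (168, 186):
- Midpoint (point estimate): 177
- Margin of error: 9

The correct interpretation is the one stating confidence that the true parameter lies in the interval — option B.

B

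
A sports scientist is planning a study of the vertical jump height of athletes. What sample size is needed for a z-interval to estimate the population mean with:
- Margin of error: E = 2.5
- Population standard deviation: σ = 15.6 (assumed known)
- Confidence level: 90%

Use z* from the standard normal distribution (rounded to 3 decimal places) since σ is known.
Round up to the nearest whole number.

Using z* since population σ is known (z-interval formula).

For 90% confidence, z* = 1.645 (from standard normal table)

Sample size formula for z-interval: n = (z*σ/E)²

n = (1.645 × 15.6 / 2.5)²
  = (10.264800)²
  = 105.3661

Round up to the nearest whole number: n = 106

106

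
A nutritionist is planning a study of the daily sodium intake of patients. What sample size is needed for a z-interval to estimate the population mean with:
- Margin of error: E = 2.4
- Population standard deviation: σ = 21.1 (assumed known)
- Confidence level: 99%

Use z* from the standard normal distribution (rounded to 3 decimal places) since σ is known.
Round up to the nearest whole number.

Using z* since population σ is known (z-interval formula).

For 99% confidence, z* = 2.576 (from standard normal table)

Sample size formula for z-interval: n = (z*σ/E)²

n = (2.576 × 21.1 / 2.4)²
  = (22.647333)²
  = 512.9017

Round up to the nearest whole number: n = 513

513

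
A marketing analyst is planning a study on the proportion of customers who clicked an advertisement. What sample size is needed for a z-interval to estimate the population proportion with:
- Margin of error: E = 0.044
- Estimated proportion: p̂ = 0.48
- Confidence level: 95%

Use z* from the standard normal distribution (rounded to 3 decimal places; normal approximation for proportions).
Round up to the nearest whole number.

Using z* for proportion z-interval (normal approximation).

For 95% confidence, z* = 1.96 (from standard normal table)

Sample size formula for proportion z-interval: n = z*²p̂(1-p̂)/E²

n = 1.96² × 0.48 × 0.52 / 0.044²
  = 3.8416 × 0.2496 / 0.001936
  = 495.2807

Round up to the nearest whole number: n = 496

496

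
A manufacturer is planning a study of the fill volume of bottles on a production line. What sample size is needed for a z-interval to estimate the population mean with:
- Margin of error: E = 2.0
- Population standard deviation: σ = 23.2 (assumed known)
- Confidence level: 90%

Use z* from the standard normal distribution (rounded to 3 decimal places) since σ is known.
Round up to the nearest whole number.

Using z* since population σ is known (z-interval formula).

For 90% confidence, z* = 1.645 (from standard normal table)

Sample size formula for z-interval: n = (z*σ/E)²

n = (1.645 × 23.2 / 2.0)²
  = (19.082000)²
  = 364.1227

Round up to the nearest whole number: n = 365

365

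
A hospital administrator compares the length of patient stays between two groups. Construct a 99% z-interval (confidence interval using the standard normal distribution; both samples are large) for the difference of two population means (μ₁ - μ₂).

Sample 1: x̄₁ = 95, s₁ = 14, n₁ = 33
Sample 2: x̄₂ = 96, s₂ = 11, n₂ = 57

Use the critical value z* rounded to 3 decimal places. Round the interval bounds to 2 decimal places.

Both samples are large (n₁ = 33 ≥ 30, n₂ = 57 ≥ 30), so a z-interval for the difference of means applies.

Point estimate: x̄₁ - x̄₂ = 95 - 96 = -1

Standard error: SE = √(s₁²/n₁ + s₂²/n₂)
= √(14²/33 + 11²/57)
= √(5.939394 + 2.122807)
= 2.839402

For 99% confidence, z* = 2.576 (from standard normal table)
Margin of error: E = z* × SE = 2.576 × 2.839402 = 7.3143

Z-interval: (x̄₁ - x̄₂) ± E = -1 ± 7.3143 = (-8.3143, 6.3143)

Rounded to 2 decimal places:

(-8.31, 6.31)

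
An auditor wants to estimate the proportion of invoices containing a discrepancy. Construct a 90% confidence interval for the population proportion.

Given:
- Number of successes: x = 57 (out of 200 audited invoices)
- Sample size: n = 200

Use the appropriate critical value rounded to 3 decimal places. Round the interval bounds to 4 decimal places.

Sample proportion: p̂ = 57/200 = 0.285000

Check conditions for normal approximation:
  np̂ = 57 ≥ 10 ✓
  n(1-p̂) = 143 ≥ 10 ✓

The sample is large enough, so use a z-interval (normal approximation) for the proportion.

For 90% confidence, z* = 1.645 (from standard normal table)

Standard error: SE = √(p̂(1-p̂)/n) = √(0.285000×0.715000/200) = 0.03191982

Margin of error: E = z* × SE = 1.645 × 0.03191982 = 0.052508

Z-interval: p̂ ± E = 0.285000 ± 0.052508 = (0.232492, 0.337508)

Rounded to 4 decimal places:

(0.2325, 0.3375)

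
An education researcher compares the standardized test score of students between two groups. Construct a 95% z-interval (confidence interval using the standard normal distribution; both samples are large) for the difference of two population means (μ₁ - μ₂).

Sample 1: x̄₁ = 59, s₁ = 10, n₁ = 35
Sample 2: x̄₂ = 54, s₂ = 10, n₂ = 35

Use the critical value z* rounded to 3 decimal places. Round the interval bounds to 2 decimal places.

Both samples are large (n₁ = 35 ≥ 30, n₂ = 35 ≥ 30), so a z-interval for the difference of means applies.

Point estimate: x̄₁ - x̄₂ = 59 - 54 = 5

Standard error: SE = √(s₁²/n₁ + s₂²/n₂)
= √(10²/35 + 10²/35)
= √(2.857143 + 2.857143)
= 2.390457

For 95% confidence, z* = 1.96 (from standard normal table)
Margin of error: E = z* × SE = 1.96 × 2.390457 = 4.6853

Z-interval: (x̄₁ - x̄₂) ± E = 5 ± 4.6853 = (0.3147, 9.6853)

Rounded to 2 decimal places:

(0.31, 9.69)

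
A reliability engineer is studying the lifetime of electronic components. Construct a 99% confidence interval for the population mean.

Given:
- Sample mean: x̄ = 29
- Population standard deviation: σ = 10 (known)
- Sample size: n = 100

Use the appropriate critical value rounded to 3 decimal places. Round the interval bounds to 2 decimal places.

The population standard deviation σ is known, so use a z-interval (standard normal critical value).

For 99% confidence, z* = 2.576 (from standard normal table)

Standard error: SE = σ/√n = 10/√100 = 1.000000

Margin of error: E = z* × SE = 2.576 × 1.000000 = 2.5760

Z-interval: x̄ ± E = 29 ± 2.5760 = (26.4240, 31.5760)

Rounded to 2 decimal places:

(26.42, 31.58)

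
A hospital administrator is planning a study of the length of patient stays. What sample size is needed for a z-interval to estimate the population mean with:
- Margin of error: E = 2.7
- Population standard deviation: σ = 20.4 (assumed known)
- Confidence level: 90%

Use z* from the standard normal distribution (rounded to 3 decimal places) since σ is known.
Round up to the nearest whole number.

Using z* since population σ is known (z-interval formula).

For 90% confidence, z* = 1.645 (from standard normal table)

Sample size formula for z-interval: n = (z*σ/E)²

n = (1.645 × 20.4 / 2.7)²
  = (12.428889)²
  = 154.4773

Round up to the nearest whole number: n = 155

155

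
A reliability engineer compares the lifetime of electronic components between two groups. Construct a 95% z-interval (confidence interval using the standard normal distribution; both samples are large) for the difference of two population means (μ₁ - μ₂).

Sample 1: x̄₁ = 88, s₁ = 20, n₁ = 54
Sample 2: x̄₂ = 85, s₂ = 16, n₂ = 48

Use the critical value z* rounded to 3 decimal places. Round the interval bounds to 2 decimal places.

Both samples are large (n₁ = 54 ≥ 30, n₂ = 48 ≥ 30), so a z-interval for the difference of means applies.

Point estimate: x̄₁ - x̄₂ = 88 - 85 = 3

Standard error: SE = √(s₁²/n₁ + s₂²/n₂)
= √(20²/54 + 16²/48)
= √(7.407407 + 5.333333)
= 3.569417

For 95% confidence, z* = 1.96 (from standard normal table)
Margin of error: E = z* × SE = 1.96 × 3.569417 = 6.9961

Z-interval: (x̄₁ - x̄₂) ± E = 3 ± 6.9961 = (-3.9961, 9.9961)

Rounded to 2 decimal places:

(-4.00, 10.00)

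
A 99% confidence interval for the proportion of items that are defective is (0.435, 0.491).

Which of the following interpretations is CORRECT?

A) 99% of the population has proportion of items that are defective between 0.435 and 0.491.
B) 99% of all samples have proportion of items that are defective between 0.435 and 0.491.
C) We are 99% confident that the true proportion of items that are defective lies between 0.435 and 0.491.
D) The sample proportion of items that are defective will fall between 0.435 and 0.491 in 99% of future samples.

A confidence interval represents our confidence in the procedure, not a probability statement about the parameter.

Key concept: If we repeated this sampling process many times and computed a 99% CI each time, about 99% of those intervals would contain the true population parameter.

For this specific interval (0.435, 0.491):
- Midpoint (point estimate): 0.463
- Margin of error: 0.028

The correct interpretation is the one stating confidence that the true parameter lies in the interval — option C.

C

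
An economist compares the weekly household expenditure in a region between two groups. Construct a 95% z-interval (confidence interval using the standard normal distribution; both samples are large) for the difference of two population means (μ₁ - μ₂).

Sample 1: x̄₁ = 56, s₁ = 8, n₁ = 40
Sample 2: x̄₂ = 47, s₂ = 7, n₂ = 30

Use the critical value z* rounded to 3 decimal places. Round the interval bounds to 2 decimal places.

Both samples are large (n₁ = 40 ≥ 30, n₂ = 30 ≥ 30), so a z-interval for the difference of means applies.

Point estimate: x̄₁ - x̄₂ = 56 - 47 = 9

Standard error: SE = √(s₁²/n₁ + s₂²/n₂)
= √(8²/40 + 7²/30)
= √(1.600000 + 1.633333)
= 1.798147

For 95% confidence, z* = 1.96 (from standard normal table)
Margin of error: E = z* × SE = 1.96 × 1.798147 = 3.5244

Z-interval: (x̄₁ - x̄₂) ± E = 9 ± 3.5244 = (5.4756, 12.5244)

Rounded to 2 decimal places:

(5.48, 12.52)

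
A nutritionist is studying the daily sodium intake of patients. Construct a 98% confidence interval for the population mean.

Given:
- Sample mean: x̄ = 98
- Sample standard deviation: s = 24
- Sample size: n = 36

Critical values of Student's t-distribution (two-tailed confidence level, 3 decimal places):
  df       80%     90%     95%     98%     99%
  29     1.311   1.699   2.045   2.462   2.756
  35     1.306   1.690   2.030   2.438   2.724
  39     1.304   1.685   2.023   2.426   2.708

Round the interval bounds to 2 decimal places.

The population standard deviation σ is unknown (only the sample standard deviation s is given), so use a t-interval with df = n - 1 = 36 - 1 = 35.

For 98% confidence with df = 35, t* = 2.438 (from t-table)

Standard error: SE = s/√n = 24/√36 = 4.000000

Margin of error: E = t* × SE = 2.438 × 4.000000 = 9.7520

T-interval: x̄ ± E = 98 ± 9.7520 = (88.2480, 107.7520)

Rounded to 2 decimal places:

(88.25, 107.75)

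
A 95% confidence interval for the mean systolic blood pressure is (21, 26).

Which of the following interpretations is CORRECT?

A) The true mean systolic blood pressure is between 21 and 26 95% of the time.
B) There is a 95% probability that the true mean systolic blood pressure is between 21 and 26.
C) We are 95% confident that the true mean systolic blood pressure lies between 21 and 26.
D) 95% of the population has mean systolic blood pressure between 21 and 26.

A confidence interval represents our confidence in the procedure, not a probability statement about the parameter.

Key concept: If we repeated this sampling process many times and computed a 95% CI each time, about 95% of those intervals would contain the true population parameter.

For this specific interval (21, 26):
- Midpoint (point estimate): 23.5
- Margin of error: 2.5

The correct interpretation is the one stating confidence that the true parameter lies in the interval — option C.

C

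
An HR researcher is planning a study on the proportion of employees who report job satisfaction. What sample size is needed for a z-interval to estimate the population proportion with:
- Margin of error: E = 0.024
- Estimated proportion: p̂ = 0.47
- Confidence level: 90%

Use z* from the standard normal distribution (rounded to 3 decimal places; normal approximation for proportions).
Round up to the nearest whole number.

Using z* for proportion z-interval (normal approximation).

For 90% confidence, z* = 1.645 (from standard normal table)

Sample size formula for proportion z-interval: n = z*²p̂(1-p̂)/E²

n = 1.645² × 0.47 × 0.53 / 0.024²
  = 2.706025 × 0.2491 / 0.000576
  = 1170.2619

Round up to the nearest whole number: n = 1171

1171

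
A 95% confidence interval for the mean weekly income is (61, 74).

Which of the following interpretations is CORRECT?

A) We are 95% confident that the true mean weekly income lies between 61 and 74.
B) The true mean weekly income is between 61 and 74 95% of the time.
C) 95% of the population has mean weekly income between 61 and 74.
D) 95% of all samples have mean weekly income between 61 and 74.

A confidence interval represents our confidence in the procedure, not a probability statement about the parameter.

Key concept: If we repeated this sampling process many times and computed a 95% CI each time, about 95% of those intervals would contain the true population parameter.

For this specific interval (61, 74):
- Midpoint (point estimate): 67.5
- Margin of error: 6.5

The correct interpretation is the one stating confidence that the true parameter lies in the interval — option A.

A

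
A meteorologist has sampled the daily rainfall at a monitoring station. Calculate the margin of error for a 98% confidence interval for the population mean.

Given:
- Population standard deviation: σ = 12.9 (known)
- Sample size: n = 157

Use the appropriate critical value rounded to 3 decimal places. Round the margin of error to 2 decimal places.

The population standard deviation σ is known, so use the z-interval margin of error formula.

For 98% confidence, z* = 2.326 (from standard normal table)

Margin of error formula for z-interval: E = z* × σ/√n

E = 2.326 × 12.9/√157
  = 2.326 × 1.029532
  = 2.3947

Rounded to 2 decimal places:

2.39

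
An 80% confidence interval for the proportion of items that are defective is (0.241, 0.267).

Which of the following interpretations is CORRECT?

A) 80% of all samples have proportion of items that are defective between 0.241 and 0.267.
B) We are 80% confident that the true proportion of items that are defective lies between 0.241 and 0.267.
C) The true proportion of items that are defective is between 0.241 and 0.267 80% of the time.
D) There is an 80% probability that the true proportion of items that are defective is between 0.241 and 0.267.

A confidence interval represents our confidence in the procedure, not a probability statement about the parameter.

Key concept: If we repeated this sampling process many times and computed an 80% CI each time, about 80% of those intervals would contain the true population parameter.

For this specific interval (0.241, 0.267):
- Midpoint (point estimate): 0.254
- Margin of error: 0.013

The correct interpretation is the one stating confidence that the true parameter lies in the interval — option B.

B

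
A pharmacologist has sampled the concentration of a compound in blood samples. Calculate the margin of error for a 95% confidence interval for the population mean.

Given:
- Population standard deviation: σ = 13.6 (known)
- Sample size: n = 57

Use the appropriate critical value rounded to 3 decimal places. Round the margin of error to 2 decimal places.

The population standard deviation σ is known, so use the z-interval margin of error formula.

For 95% confidence, z* = 1.96 (from standard normal table)

Margin of error formula for z-interval: E = z* × σ/√n

E = 1.96 × 13.6/√57
  = 1.96 × 1.801364
  = 3.5307

Rounded to 2 decimal places:

3.53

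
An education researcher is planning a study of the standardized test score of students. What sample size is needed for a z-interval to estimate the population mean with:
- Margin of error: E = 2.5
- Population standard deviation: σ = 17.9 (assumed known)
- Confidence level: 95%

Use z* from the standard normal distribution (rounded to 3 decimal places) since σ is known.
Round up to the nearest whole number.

Using z* since population σ is known (z-interval formula).

For 95% confidence, z* = 1.96 (from standard normal table)

Sample size formula for z-interval: n = (z*σ/E)²

n = (1.96 × 17.9 / 2.5)²
  = (14.033600)²
  = 196.9419

Round up to the nearest whole number: n = 197

197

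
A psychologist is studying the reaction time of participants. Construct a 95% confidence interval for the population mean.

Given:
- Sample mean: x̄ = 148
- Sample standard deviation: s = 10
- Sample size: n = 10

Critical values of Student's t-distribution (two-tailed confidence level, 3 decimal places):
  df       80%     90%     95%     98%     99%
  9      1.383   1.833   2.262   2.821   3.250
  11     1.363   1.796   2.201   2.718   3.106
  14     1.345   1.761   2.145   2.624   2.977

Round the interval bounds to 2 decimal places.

The population standard deviation σ is unknown (only the sample standard deviation s is given), so use a t-interval with df = n - 1 = 10 - 1 = 9.

For 95% confidence with df = 9, t* = 2.262 (from t-table)

Standard error: SE = s/√n = 10/√10 = 3.162278

Margin of error: E = t* × SE = 2.262 × 3.162278 = 7.1531

T-interval: x̄ ± E = 148 ± 7.1531 = (140.8469, 155.1531)

Rounded to 2 decimal places:

(140.85, 155.15)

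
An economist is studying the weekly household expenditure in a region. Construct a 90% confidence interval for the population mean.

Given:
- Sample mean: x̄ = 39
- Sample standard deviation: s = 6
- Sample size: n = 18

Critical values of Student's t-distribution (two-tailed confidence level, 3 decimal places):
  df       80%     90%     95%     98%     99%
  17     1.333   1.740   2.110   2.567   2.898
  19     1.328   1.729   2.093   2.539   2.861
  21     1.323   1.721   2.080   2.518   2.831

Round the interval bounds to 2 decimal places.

The population standard deviation σ is unknown (only the sample standard deviation s is given), so use a t-interval with df = n - 1 = 18 - 1 = 17.

For 90% confidence with df = 17, t* = 1.740 (from t-table)

Standard error: SE = s/√n = 6/√18 = 1.414214

Margin of error: E = t* × SE = 1.740 × 1.414214 = 2.4607

T-interval: x̄ ± E = 39 ± 2.4607 = (36.5393, 41.4607)

Rounded to 2 decimal places:

(36.54, 41.46)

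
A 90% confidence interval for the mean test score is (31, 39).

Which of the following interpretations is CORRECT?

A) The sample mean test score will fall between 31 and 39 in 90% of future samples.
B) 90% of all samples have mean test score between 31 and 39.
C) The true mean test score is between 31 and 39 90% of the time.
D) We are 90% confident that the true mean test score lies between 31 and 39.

A confidence interval represents our confidence in the procedure, not a probability statement about the parameter.

Key concept: If we repeated this sampling process many times and computed a 90% CI each time, about 90% of those intervals would contain the true population parameter.

For this specific interval (31, 39):
- Midpoint (point estimate): 35
- Margin of error: 4

The correct interpretation is the one stating confidence that the true parameter lies in the interval — option D.

D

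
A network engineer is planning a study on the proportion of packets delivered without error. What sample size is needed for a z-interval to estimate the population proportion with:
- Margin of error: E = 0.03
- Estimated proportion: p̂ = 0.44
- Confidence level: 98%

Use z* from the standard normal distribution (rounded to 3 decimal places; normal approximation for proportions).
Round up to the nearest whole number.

Using z* for proportion z-interval (normal approximation).

For 98% confidence, z* = 2.326 (from standard normal table)

Sample size formula for proportion z-interval: n = z*²p̂(1-p̂)/E²

n = 2.326² × 0.44 × 0.56 / 0.03²
  = 5.410276 × 0.2464 / 0.0009
  = 1481.2133

Round up to the nearest whole number: n = 1482

1482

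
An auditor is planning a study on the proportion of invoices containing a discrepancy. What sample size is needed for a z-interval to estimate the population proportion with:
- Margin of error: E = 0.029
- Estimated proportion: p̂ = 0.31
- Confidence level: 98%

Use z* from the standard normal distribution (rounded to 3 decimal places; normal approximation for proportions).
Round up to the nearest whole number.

Using z* for proportion z-interval (normal approximation).

For 98% confidence, z* = 2.326 (from standard normal table)

Sample size formula for proportion z-interval: n = z*²p̂(1-p̂)/E²

n = 2.326² × 0.31 × 0.69 / 0.029²
  = 5.410276 × 0.2139 / 0.000841
  = 1376.0500

Round up to the nearest whole number: n = 1377

1377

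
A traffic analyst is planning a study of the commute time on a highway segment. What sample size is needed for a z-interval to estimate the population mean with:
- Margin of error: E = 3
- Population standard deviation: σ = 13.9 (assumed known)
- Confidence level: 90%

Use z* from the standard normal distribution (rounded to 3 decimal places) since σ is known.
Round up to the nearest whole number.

Using z* since population σ is known (z-interval formula).

For 90% confidence, z* = 1.645 (from standard normal table)

Sample size formula for z-interval: n = (z*σ/E)²

n = (1.645 × 13.9 / 3)²
  = (7.621833)²
  = 58.0923

Round up to the nearest whole number: n = 59

59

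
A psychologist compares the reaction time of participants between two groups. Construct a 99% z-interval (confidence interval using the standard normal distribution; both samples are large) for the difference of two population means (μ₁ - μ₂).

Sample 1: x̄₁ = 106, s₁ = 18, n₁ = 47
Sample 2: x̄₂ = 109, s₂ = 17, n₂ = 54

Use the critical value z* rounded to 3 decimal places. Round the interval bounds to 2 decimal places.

Both samples are large (n₁ = 47 ≥ 30, n₂ = 54 ≥ 30), so a z-interval for the difference of means applies.

Point estimate: x̄₁ - x̄₂ = 106 - 109 = -3

Standard error: SE = √(s₁²/n₁ + s₂²/n₂)
= √(18²/47 + 17²/54)
= √(6.893617 + 5.351852)
= 3.499353

For 99% confidence, z* = 2.576 (from standard normal table)
Margin of error: E = z* × SE = 2.576 × 3.499353 = 9.0143

Z-interval: (x̄₁ - x̄₂) ± E = -3 ± 9.0143 = (-12.0143, 6.0143)

Rounded to 2 decimal places:

(-12.01, 6.01)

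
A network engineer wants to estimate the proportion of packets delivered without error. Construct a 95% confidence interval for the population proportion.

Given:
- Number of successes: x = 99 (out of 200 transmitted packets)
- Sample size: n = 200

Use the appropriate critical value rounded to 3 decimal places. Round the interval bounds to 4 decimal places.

Sample proportion: p̂ = 99/200 = 0.495000

Check conditions for normal approximation:
  np̂ = 99 ≥ 10 ✓
  n(1-p̂) = 101 ≥ 10 ✓

The sample is large enough, so use a z-interval (normal approximation) for the proportion.

For 95% confidence, z* = 1.96 (from standard normal table)

Standard error: SE = √(p̂(1-p̂)/n) = √(0.495000×0.505000/200) = 0.03535357

Margin of error: E = z* × SE = 1.96 × 0.03535357 = 0.069293

Z-interval: p̂ ± E = 0.495000 ± 0.069293 = (0.425707, 0.564293)

Rounded to 4 decimal places:

(0.4257, 0.5643)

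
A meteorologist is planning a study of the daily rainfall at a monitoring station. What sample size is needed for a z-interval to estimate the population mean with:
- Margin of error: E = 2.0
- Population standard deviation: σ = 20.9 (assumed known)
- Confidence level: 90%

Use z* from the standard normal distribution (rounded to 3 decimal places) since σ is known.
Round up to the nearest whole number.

Using z* since population σ is known (z-interval formula).

For 90% confidence, z* = 1.645 (from standard normal table)

Sample size formula for z-interval: n = (z*σ/E)²

n = (1.645 × 20.9 / 2.0)²
  = (17.190250)²
  = 295.5047

Round up to the nearest whole number: n = 296

296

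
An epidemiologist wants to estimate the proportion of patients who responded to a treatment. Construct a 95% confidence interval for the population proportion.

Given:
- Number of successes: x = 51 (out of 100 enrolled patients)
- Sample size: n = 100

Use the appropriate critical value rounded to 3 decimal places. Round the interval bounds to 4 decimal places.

Sample proportion: p̂ = 51/100 = 0.510000

Check conditions for normal approximation:
  np̂ = 51 ≥ 10 ✓
  n(1-p̂) = 49 ≥ 10 ✓

The sample is large enough, so use a z-interval (normal approximation) for the proportion.

For 95% confidence, z* = 1.96 (from standard normal table)

Standard error: SE = √(p̂(1-p̂)/n) = √(0.510000×0.490000/100) = 0.04999000

Margin of error: E = z* × SE = 1.96 × 0.04999000 = 0.097980

Z-interval: p̂ ± E = 0.510000 ± 0.097980 = (0.412020, 0.607980)

Rounded to 4 decimal places:

(0.4120, 0.6080)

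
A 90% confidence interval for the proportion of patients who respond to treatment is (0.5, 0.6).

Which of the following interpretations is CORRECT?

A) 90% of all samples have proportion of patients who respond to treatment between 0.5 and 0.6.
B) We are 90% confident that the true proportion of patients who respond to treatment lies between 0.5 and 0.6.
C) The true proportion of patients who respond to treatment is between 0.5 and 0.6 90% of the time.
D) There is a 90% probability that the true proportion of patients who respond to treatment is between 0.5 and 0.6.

A confidence interval represents our confidence in the procedure, not a probability statement about the parameter.

Key concept: If we repeated this sampling process many times and computed a 90% CI each time, about 90% of those intervals would contain the true population parameter.

For this specific interval (0.5, 0.6):
- Midpoint (point estimate): 0.55
- Margin of error: 0.05

The correct interpretation is the one stating confidence that the true parameter lies in the interval — option B.

B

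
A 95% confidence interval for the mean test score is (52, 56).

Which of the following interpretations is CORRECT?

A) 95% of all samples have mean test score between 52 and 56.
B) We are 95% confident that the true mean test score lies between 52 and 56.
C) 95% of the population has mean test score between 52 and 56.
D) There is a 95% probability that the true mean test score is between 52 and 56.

A confidence interval represents our confidence in the procedure, not a probability statement about the parameter.

Key concept: If we repeated this sampling process many times and computed a 95% CI each time, about 95% of those intervals would contain the true population parameter.

For this specific interval (52, 56):
- Midpoint (point estimate): 54
- Margin of error: 2

The correct interpretation is the one stating confidence that the true parameter lies in the interval — option B.

B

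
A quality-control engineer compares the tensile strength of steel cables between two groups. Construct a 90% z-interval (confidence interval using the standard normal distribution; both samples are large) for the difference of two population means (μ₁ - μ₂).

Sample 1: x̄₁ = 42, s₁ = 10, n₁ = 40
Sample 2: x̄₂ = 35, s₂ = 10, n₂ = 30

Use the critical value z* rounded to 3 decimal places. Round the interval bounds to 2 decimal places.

Both samples are large (n₁ = 40 ≥ 30, n₂ = 30 ≥ 30), so a z-interval for the difference of means applies.

Point estimate: x̄₁ - x̄₂ = 42 - 35 = 7

Standard error: SE = √(s₁²/n₁ + s₂²/n₂)
= √(10²/40 + 10²/30)
= √(2.500000 + 3.333333)
= 2.415229

For 90% confidence, z* = 1.645 (from standard normal table)
Margin of error: E = z* × SE = 1.645 × 2.415229 = 3.9731

Z-interval: (x̄₁ - x̄₂) ± E = 7 ± 3.9731 = (3.0269, 10.9731)

Rounded to 2 decimal places:

(3.03, 10.97)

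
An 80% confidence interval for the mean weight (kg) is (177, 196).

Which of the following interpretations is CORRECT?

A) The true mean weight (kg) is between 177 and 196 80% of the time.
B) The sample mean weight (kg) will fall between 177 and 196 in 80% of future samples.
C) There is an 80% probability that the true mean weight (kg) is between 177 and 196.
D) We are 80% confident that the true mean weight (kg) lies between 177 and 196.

A confidence interval represents our confidence in the procedure, not a probability statement about the parameter.

Key concept: If we repeated this sampling process many times and computed an 80% CI each time, about 80% of those intervals would contain the true population parameter.

For this specific interval (177, 196):
- Midpoint (point estimate): 186.5
- Margin of error: 9.5

The correct interpretation is the one stating confidence that the true parameter lies in the interval — option D.

D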